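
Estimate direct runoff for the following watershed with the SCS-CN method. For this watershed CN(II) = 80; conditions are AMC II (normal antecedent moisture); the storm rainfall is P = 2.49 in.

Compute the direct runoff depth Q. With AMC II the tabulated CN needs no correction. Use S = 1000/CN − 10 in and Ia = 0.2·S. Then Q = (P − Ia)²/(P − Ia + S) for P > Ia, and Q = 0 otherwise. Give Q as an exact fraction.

AMC II — tabulated CN = 80 applies directly.
S = 1000/80 − 10 = 5/2 in ≈ 2.500 in
Ia = 0.2·(5/2) = 1/2 in ≈ 0.500 in
P − Ia = 2.490 − 0.500 = 199/100 ≈ 1.990 in (> 0, runoff occurs)
Q = (199/100)²/((199/100) + 5/2) = (39601/10000)/(449/100) = 39601/44900 in ≈ 0.882 in

Q = 39601/44900 in ≈ 0.882 in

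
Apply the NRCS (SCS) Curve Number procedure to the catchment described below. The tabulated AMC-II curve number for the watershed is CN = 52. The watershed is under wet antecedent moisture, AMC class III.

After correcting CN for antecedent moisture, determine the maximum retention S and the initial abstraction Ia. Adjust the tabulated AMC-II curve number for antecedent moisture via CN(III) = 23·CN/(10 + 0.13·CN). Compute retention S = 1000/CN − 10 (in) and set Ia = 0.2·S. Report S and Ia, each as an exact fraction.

S = 1200/299 in ≈ 4.013 in; Ia = 240/299 in ≈ 0.803 in

Wet (AMC III): CN(III) = 23·52/(10 + 0.13·52) = 1196/(419/25) = 29900/419 ≈ 71.360
Max retention: S = 1000/(29900/419) − 10 = 1200/299 in (≈ 4.013 in)
Initial abstraction Ia = S/5 = (1200/299)/5 = 240/299 ≈ 0.803 in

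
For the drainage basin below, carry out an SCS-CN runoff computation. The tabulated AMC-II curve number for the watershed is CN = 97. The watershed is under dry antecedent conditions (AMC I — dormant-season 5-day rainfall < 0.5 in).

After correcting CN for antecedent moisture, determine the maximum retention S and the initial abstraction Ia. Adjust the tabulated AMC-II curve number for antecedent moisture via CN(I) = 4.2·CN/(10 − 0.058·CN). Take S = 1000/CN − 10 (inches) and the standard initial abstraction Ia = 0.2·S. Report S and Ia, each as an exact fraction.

Adjust CN=97 to AMC I: 4.2·97/(10 − 0.058·97) → (2037/5) ÷ (2187/500) = 67900/729 ≈ 93.141
Max retention: S = 1000/(67900/729) − 10 = 500/679 in (≈ 0.736 in)
Initial abstraction Ia = S/5 = (500/679)/5 = 100/679 ≈ 0.147 in

S = 500/679 in ≈ 0.736 in; Ia = 100/679 in ≈ 0.147 in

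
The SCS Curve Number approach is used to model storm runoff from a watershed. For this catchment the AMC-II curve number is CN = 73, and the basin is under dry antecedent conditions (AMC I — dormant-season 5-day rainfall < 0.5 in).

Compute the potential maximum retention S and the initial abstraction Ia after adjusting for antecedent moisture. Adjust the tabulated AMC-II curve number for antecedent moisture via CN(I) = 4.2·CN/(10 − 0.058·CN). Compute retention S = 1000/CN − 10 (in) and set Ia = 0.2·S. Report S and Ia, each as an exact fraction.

S = 4500/511 in ≈ 8.806 in; Ia = 900/511 in ≈ 1.761 in

Dry (AMC I): CN(I) = 4.2·73/(10 − 0.058·73) = (1533/5)/(2883/500) = 51100/961 ≈ 53.174
Retention S: 1000/CN − 10 with CN=53.174 → S = 4500/511 ≈ 8.806 in
Ia = 0.2·(4500/511) = 900/511 in ≈ 1.761 in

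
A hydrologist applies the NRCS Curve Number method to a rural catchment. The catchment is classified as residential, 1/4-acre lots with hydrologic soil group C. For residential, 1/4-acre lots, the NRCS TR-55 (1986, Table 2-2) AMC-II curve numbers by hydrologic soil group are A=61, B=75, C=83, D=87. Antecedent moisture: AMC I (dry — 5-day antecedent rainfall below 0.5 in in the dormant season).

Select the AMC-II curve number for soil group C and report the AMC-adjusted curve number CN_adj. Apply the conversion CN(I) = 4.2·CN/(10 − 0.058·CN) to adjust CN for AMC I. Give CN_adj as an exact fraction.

CN_adj = 174300/2593 ≈ 67.219

NRCS table: residential, 1/4-acre lots, soil group C → CN(II) = 83
CN(I) from CN(II)=83: (4.2·83)/(10 − 0.058·83) = 174300/2593 ≈ 67.219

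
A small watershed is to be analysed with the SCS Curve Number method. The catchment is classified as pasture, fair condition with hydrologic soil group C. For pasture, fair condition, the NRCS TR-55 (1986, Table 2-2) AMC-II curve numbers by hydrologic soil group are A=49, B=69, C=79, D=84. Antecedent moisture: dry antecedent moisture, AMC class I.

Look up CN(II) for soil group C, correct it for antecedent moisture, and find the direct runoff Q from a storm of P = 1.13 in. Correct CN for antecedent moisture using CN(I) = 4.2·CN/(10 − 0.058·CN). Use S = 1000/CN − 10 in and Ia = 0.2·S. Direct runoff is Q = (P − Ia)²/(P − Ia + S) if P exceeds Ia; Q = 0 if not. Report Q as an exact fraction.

Q = 0 in ≈ 0.000 in

NRCS table: pasture, fair condition, soil group C → CN(II) = 79
CN(I) from CN(II)=79: (4.2·79)/(10 − 0.058·79) = 7900/129 ≈ 61.240
Max retention: S = 1000/(7900/129) − 10 = 500/79 in (≈ 6.329 in)
Ia = 0.2·(500/79) = 100/79 in ≈ 1.266 in
P = 1.130 ≤ Ia = 1.266 in: entire storm abstracted, Q = 0.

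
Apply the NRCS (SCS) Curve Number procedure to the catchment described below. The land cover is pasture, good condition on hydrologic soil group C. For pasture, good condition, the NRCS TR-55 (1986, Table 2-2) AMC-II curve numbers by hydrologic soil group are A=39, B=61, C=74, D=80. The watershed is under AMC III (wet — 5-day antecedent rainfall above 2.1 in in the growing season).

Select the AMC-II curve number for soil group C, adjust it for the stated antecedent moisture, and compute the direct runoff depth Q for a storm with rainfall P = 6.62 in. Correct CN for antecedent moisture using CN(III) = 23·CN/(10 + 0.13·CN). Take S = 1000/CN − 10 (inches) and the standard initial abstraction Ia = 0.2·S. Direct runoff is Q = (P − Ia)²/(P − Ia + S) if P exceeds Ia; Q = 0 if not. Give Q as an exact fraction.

NRCS table: pasture, good condition, soil group C → CN(II) = 74
CN(III) from CN(II)=74: (23·74)/(10 + 0.13·74) = 85100/981 ≈ 86.748
Retention S: 1000/CN − 10 with CN=86.748 → S = 1300/851 ≈ 1.528 in
Ia = 0.2S: 0.2·1.528 = 0.306 in (exactly 260/851)
Excess rainfall: 6.620 − 0.306 = 6.314 in; P > Ia so Q > 0
Runoff Q = (P−Ia)²/(P−Ia+S) = (6.314)²/(6.314+1.528) = 72189479761/14198126550 ≈ 5.084 in

Q = 72189479761/14198126550 in ≈ 5.084 in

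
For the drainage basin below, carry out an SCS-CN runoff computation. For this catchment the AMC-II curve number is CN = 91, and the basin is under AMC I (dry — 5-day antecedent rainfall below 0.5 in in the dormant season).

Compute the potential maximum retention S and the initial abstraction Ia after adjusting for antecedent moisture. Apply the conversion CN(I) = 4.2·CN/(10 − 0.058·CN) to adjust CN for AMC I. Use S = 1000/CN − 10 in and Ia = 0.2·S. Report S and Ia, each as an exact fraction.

CN(I) from CN(II)=91: (4.2·91)/(10 − 0.058·91) = 63700/787 ≈ 80.940
Retention S: 1000/CN − 10 with CN=80.940 → S = 1500/637 ≈ 2.355 in
Ia = 0.2·(1500/637) = 300/637 in ≈ 0.471 in

S = 1500/637 in ≈ 2.355 in; Ia = 300/637 in ≈ 0.471 in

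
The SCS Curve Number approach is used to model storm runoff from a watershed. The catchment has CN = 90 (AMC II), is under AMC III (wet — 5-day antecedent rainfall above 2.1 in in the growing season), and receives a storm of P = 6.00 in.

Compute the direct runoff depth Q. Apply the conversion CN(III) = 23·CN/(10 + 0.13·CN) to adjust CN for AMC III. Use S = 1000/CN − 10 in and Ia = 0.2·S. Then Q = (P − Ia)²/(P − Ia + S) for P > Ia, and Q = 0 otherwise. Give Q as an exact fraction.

Adjust CN=90 to AMC III: 23·90/(10 + 0.13·90) → 2070 ÷ (217/10) = 20700/217 ≈ 95.392
Retention S: 1000/CN − 10 with CN=95.392 → S = 100/207 ≈ 0.483 in
Ia = 0.2·(100/207) = 20/207 in ≈ 0.097 in
Since P=6.000 > Ia=0.097: effective rainfall P−Ia = 1222/207 in
Q: (1222/207)² ÷ (1322/207) = 746642/136827 in (≈ 5.457 in)

Q = 746642/136827 in ≈ 5.457 in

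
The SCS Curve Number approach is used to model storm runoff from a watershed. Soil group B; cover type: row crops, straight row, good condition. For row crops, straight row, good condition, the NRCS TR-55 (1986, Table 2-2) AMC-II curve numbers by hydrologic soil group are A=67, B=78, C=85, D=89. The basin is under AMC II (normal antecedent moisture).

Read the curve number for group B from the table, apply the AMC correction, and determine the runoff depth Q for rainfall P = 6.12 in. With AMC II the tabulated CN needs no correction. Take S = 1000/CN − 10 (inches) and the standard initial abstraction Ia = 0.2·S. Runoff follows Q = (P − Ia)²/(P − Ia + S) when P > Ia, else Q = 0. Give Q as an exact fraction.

NRCS table: row crops, straight row, good condition, soil group B → CN(II) = 78
Average conditions: CN = 78 (no AMC adjustment).
Retention S: 1000/CN − 10 with CN=78.000 → S = 110/39 ≈ 2.821 in
Ia = 0.2S: 0.2·2.821 = 0.564 in (exactly 22/39)
Excess rainfall: 6.120 − 0.564 = 5.556 in; P > Ia so Q > 0
Q = (5417/975)²/((5417/975) + 110/39) = (29343889/950625)/(8167/975) = 29343889/7962825 in ≈ 3.685 in

Q = 29343889/7962825 in ≈ 3.685 in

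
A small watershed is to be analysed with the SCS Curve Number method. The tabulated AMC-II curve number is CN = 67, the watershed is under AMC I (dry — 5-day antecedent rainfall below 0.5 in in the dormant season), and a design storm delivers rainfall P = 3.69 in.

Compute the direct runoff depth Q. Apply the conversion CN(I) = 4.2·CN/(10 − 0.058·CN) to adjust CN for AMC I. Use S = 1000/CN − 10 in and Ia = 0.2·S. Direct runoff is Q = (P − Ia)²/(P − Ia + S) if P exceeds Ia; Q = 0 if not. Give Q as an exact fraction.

CN(I) from CN(II)=67: (4.2·67)/(10 − 0.058·67) = 46900/1019 ≈ 46.026
Max retention: S = 1000/(46900/1019) − 10 = 5500/469 in (≈ 11.727 in)
Ia = 0.2S: 0.2·11.727 = 2.345 in (exactly 1100/469)
Excess rainfall: 3.690 − 2.345 = 1.345 in; P > Ia so Q > 0
Runoff Q = (P−Ia)²/(P−Ia+S) = (1.345)²/(1.345+11.727) = 3976689721/28752560900 ≈ 0.138 in

Q = 3976689721/28752560900 in ≈ 0.138 in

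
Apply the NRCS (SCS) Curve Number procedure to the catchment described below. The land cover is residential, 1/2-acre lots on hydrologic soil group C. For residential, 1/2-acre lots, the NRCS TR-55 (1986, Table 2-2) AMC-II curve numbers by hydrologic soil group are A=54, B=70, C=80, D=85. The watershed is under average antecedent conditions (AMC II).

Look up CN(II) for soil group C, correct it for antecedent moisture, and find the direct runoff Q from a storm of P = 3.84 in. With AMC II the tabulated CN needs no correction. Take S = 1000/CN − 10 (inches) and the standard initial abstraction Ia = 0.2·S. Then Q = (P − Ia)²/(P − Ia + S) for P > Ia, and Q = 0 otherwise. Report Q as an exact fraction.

Q = 27889/14600 in ≈ 1.910 in

NRCS table: residential, 1/2-acre lots, soil group C → CN(II) = 80
Average conditions: CN = 80 (no AMC adjustment).
S = 1000/80 − 10 = 5/2 in ≈ 2.500 in
Ia = 0.2S: 0.2·2.500 = 0.500 in (exactly 1/2)
Since P=3.840 > Ia=0.500: effective rainfall P−Ia = 167/50 in
Q = (167/50)²/((167/50) + 5/2) = (27889/2500)/(146/25) = 27889/14600 in ≈ 1.910 in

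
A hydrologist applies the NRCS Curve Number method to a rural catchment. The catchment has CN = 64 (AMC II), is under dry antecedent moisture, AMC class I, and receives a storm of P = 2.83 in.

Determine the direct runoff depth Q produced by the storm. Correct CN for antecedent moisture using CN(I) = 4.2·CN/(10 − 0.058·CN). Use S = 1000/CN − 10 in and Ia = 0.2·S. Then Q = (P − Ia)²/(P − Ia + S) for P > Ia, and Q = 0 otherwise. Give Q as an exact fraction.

Q = 2809/1659175 in ≈ 0.002 in

Dry (AMC I): CN(I) = 4.2·64/(10 − 0.058·64) = (1344/5)/(786/125) = 5600/131 ≈ 42.748
Retention S: 1000/CN − 10 with CN=42.748 → S = 375/28 ≈ 13.393 in
Initial abstraction Ia = S/5 = (375/28)/5 = 75/28 ≈ 2.679 in
Excess rainfall: 2.830 − 2.679 = 0.151 in; P > Ia so Q > 0
Q: (53/350)² ÷ (9481/700) = 2809/1659175 in (≈ 0.002 in)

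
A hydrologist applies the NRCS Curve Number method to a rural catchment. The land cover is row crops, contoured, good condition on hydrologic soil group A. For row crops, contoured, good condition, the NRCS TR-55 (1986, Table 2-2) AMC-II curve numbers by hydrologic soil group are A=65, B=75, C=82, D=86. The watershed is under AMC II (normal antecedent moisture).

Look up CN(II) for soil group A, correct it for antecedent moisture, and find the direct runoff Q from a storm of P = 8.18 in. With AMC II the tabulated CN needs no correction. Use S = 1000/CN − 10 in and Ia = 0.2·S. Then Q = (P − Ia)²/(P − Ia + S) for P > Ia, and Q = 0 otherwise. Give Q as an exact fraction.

NRCS table: row crops, contoured, good condition, soil group A → CN(II) = 65
CN(II) = 65; AMC II needs no correction.
S = 1000/65 − 10 = 70/13 in ≈ 5.385 in
Ia = 0.2S: 0.2·5.385 = 1.077 in (exactly 14/13)
Excess rainfall: 8.180 − 1.077 = 7.103 in; P > Ia so Q > 0
Q = (4617/650)²/((4617/650) + 70/13) = (21316689/422500)/(8117/650) = 21316689/5276050 in ≈ 4.040 in

Q = 21316689/5276050 in ≈ 4.040 in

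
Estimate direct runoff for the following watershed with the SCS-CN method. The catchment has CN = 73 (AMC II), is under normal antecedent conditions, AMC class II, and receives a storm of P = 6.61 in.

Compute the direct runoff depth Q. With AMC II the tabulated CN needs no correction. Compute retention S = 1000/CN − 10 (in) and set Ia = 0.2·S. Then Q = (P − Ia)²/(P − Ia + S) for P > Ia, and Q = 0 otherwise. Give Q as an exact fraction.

AMC II — tabulated CN = 73 applies directly.
Max retention: S = 1000/73 − 10 = 270/73 in (≈ 3.699 in)
Initial abstraction Ia = S/5 = (270/73)/5 = 54/73 ≈ 0.740 in
P − Ia = 6.610 − 0.740 = 42853/7300 ≈ 5.870 in (> 0, runoff occurs)
Q: (42853/7300)² ÷ (69853/7300) = 1836379609/509926900 in (≈ 3.601 in)

Q = 1836379609/509926900 in ≈ 3.601 in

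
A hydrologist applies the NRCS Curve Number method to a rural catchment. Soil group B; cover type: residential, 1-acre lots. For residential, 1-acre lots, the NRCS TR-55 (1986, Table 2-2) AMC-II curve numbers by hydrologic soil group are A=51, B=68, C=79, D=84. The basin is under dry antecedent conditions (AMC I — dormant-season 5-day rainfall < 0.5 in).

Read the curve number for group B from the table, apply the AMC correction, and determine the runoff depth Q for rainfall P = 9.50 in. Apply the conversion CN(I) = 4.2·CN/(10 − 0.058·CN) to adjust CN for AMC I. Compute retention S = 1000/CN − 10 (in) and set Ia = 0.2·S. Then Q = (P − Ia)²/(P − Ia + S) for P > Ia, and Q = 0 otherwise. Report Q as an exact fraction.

NRCS table: residential, 1-acre lots, soil group B → CN(II) = 68
CN(I) from CN(II)=68: (4.2·68)/(10 − 0.058·68) = 35700/757 ≈ 47.160
Max retention: S = 1000/(35700/757) − 10 = 4000/357 in (≈ 11.204 in)
Initial abstraction Ia = S/5 = (4000/357)/5 = 800/357 ≈ 2.241 in
P − Ia = 9.500 − 2.241 = 5183/714 ≈ 7.259 in (> 0, runoff occurs)
Q: (5183/714)² ÷ (13183/714) = 26863489/9412662 in (≈ 2.854 in)

Q = 26863489/9412662 in ≈ 2.854 in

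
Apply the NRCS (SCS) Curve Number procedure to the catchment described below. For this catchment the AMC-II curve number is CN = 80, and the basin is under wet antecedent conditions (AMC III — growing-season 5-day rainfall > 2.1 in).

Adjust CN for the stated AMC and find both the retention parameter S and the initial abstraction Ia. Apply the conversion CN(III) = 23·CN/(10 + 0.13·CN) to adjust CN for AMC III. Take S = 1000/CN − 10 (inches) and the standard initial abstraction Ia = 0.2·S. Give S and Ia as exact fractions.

S = 25/23 in ≈ 1.087 in; Ia = 5/23 in ≈ 0.217 in

Adjust CN=80 to AMC III: 23·80/(10 + 0.13·80) → 1840 ÷ (102/5) = 4600/51 ≈ 90.196
Retention S: 1000/CN − 10 with CN=90.196 → S = 25/23 ≈ 1.087 in
Initial abstraction Ia = S/5 = (25/23)/5 = 5/23 ≈ 0.217 in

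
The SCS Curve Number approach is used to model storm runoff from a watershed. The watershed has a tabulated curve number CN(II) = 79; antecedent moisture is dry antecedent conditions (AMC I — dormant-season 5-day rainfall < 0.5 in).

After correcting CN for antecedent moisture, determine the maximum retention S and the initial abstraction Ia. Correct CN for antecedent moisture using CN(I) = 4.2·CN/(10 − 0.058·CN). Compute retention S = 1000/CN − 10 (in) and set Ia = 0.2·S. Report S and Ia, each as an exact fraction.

S = 500/79 in ≈ 6.329 in; Ia = 100/79 in ≈ 1.266 in

Adjust CN=79 to AMC I: 4.2·79/(10 − 0.058·79) → (1659/5) ÷ (2709/500) = 7900/129 ≈ 61.240
S = 1000/(7900/129) − 10 = 500/79 in ≈ 6.329 in
Initial abstraction Ia = S/5 = (500/79)/5 = 100/79 ≈ 1.266 in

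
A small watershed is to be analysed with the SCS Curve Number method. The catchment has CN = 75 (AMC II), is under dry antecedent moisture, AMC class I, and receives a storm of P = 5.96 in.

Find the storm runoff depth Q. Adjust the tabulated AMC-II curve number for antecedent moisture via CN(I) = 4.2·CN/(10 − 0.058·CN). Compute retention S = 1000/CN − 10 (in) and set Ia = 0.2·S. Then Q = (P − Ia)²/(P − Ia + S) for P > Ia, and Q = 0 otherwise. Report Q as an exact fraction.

Dry (AMC I): CN(I) = 4.2·75/(10 − 0.058·75) = 315/(113/20) = 6300/113 ≈ 55.752
Max retention: S = 1000/(6300/113) − 10 = 500/63 in (≈ 7.937 in)
Ia = 0.2·(500/63) = 100/63 in ≈ 1.587 in
Since P=5.960 > Ia=1.587: effective rainfall P−Ia = 6887/1575 in
Q: (6887/1575)² ÷ (19387/1575) = 47430769/30534525 in (≈ 1.553 in)

Q = 47430769/30534525 in ≈ 1.553 in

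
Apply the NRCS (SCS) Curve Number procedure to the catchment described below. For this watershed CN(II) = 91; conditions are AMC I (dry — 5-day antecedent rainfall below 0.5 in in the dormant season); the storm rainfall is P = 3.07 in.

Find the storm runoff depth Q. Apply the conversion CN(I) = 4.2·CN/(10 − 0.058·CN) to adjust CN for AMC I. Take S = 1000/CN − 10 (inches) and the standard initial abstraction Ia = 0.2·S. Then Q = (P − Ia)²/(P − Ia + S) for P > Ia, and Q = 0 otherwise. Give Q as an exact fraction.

Dry (AMC I): CN(I) = 4.2·91/(10 − 0.058·91) = (1911/5)/(2361/500) = 63700/787 ≈ 80.940
S = 1000/(63700/787) − 10 = 1500/637 in ≈ 2.355 in
Ia = 0.2·(1500/637) = 300/637 in ≈ 0.471 in
Excess rainfall: 3.070 − 0.471 = 2.599 in; P > Ia so Q > 0
Q = (165559/63700)²/((165559/63700) + 1500/637) = (27409782481/4057690000)/(315559/63700) = 27409782481/20101108300 in ≈ 1.364 in

Q = 27409782481/20101108300 in ≈ 1.364 in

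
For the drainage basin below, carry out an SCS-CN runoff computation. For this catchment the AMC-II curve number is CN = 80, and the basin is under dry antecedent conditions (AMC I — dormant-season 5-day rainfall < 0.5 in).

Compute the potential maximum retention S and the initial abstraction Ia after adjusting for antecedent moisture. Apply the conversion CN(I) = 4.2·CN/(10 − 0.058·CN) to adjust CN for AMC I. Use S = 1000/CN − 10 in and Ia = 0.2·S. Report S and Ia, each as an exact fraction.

S = 125/21 in ≈ 5.952 in; Ia = 25/21 in ≈ 1.190 in

Adjust CN=80 to AMC I: 4.2·80/(10 − 0.058·80) → 336 ÷ (134/25) = 4200/67 ≈ 62.687
S = 1000/(4200/67) − 10 = 125/21 in ≈ 5.952 in
Ia = 0.2·(125/21) = 25/21 in ≈ 1.190 in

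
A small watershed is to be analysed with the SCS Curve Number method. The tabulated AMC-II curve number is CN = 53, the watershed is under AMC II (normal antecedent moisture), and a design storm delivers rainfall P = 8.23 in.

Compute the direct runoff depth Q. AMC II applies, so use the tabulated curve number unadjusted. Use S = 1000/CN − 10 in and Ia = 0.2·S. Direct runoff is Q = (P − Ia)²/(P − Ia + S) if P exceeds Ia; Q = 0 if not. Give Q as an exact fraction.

Q = 1170939961/430460700 in ≈ 2.720 in

CN(II) = 53; AMC II needs no correction.
Max retention: S = 1000/53 − 10 = 470/53 in (≈ 8.868 in)
Ia = 0.2·(470/53) = 94/53 in ≈ 1.774 in
P − Ia = 8.230 − 1.774 = 34219/5300 ≈ 6.456 in (> 0, runoff occurs)
Q: (34219/5300)² ÷ (81219/5300) = 1170939961/430460700 in (≈ 2.720 in)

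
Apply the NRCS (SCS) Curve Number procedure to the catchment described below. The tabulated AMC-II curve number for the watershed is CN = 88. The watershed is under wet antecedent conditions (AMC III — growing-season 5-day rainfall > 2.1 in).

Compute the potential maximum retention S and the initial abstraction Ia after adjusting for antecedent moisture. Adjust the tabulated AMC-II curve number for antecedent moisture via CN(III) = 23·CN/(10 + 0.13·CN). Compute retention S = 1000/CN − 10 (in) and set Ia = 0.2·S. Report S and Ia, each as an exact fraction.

Adjust CN=88 to AMC III: 23·88/(10 + 0.13·88) → 2024 ÷ (536/25) = 6325/67 ≈ 94.403
S = 1000/(6325/67) − 10 = 150/253 in ≈ 0.593 in
Initial abstraction Ia = S/5 = (150/253)/5 = 30/253 ≈ 0.119 in

S = 150/253 in ≈ 0.593 in; Ia = 30/253 in ≈ 0.119 in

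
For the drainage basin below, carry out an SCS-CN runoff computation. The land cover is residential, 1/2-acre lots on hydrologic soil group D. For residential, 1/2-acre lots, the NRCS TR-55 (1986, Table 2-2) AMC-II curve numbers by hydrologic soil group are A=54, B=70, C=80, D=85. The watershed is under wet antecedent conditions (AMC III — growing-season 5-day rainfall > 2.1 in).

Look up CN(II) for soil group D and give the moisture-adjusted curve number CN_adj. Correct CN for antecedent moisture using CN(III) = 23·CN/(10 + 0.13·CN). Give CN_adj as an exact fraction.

NRCS table: residential, 1/2-acre lots, soil group D → CN(II) = 85
Adjust CN=85 to AMC III: 23·85/(10 + 0.13·85) → 1955 ÷ (421/20) = 39100/421 ≈ 92.874

CN_adj = 39100/421 ≈ 92.874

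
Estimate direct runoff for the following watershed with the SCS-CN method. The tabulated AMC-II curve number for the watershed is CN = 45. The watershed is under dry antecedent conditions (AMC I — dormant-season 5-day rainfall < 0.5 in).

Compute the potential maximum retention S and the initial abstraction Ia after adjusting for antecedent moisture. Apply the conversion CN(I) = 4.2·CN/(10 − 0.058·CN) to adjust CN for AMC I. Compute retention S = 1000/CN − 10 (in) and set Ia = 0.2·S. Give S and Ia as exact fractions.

S = 5500/189 in ≈ 29.101 in; Ia = 1100/189 in ≈ 5.820 in

Dry (AMC I): CN(I) = 4.2·45/(10 − 0.058·45) = 189/(739/100) = 18900/739 ≈ 25.575
S = 1000/(18900/739) − 10 = 5500/189 in ≈ 29.101 in
Ia = 0.2S: 0.2·29.101 = 5.820 in (exactly 1100/189)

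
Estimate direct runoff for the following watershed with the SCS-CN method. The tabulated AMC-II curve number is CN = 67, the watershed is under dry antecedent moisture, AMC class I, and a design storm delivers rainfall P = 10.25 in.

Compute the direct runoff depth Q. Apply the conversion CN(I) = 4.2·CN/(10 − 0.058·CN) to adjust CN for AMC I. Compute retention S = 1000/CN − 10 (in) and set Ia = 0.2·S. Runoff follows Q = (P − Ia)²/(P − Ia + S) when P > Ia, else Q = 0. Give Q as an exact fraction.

Adjust CN=67 to AMC I: 4.2·67/(10 − 0.058·67) → (1407/5) ÷ (3057/500) = 46900/1019 ≈ 46.026
S = 1000/(46900/1019) − 10 = 5500/469 in ≈ 11.727 in
Ia = 0.2·(5500/469) = 1100/469 in ≈ 2.345 in
P − Ia = 10.250 − 2.345 = 14829/1876 ≈ 7.905 in (> 0, runoff occurs)
Q = (14829/1876)²/((14829/1876) + 5500/469) = (219899241/3519376)/(36829/1876) = 219899241/69091204 in ≈ 3.183 in

Q = 219899241/69091204 in ≈ 3.183 in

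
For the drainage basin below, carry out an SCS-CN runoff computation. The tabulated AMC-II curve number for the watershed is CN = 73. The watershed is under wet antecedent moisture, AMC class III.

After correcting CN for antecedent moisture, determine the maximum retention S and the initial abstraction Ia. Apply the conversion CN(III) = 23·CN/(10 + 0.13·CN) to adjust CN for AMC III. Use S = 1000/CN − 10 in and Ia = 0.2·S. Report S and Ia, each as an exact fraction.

S = 2700/1679 in ≈ 1.608 in; Ia = 540/1679 in ≈ 0.322 in

Wet (AMC III): CN(III) = 23·73/(10 + 0.13·73) = 1679/(1949/100) = 167900/1949 ≈ 86.147
S = 1000/(167900/1949) − 10 = 2700/1679 in ≈ 1.608 in
Initial abstraction Ia = S/5 = (2700/1679)/5 = 540/1679 ≈ 0.322 in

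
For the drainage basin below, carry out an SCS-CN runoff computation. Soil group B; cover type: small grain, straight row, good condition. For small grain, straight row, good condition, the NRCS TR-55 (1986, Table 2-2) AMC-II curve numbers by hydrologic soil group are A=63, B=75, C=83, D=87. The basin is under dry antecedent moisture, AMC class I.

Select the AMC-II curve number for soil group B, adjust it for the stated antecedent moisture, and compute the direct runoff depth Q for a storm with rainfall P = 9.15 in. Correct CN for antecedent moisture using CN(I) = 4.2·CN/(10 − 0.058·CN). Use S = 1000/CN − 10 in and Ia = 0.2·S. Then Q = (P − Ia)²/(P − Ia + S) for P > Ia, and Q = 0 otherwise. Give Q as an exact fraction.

NRCS table: small grain, straight row, good condition, soil group B → CN(II) = 75
Adjust CN=75 to AMC I: 4.2·75/(10 − 0.058·75) → 315 ÷ (113/20) = 6300/113 ≈ 55.752
S = 1000/(6300/113) − 10 = 500/63 in ≈ 7.937 in
Ia = 0.2S: 0.2·7.937 = 1.587 in (exactly 100/63)
P − Ia = 9.150 − 1.587 = 9529/1260 ≈ 7.563 in (> 0, runoff occurs)
Q = (9529/1260)²/((9529/1260) + 500/63) = (90801841/1587600)/(19529/1260) = 90801841/24606540 in ≈ 3.690 in

Q = 90801841/24606540 in ≈ 3.690 in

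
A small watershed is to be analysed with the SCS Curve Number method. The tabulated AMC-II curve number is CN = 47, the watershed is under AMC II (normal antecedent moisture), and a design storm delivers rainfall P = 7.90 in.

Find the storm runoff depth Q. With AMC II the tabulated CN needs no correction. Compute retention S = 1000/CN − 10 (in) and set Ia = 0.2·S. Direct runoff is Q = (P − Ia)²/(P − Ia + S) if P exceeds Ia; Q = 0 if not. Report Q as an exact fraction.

Average conditions: CN = 47 (no AMC adjustment).
S = 1000/47 − 10 = 530/47 in ≈ 11.277 in
Initial abstraction Ia = S/5 = (530/47)/5 = 106/47 ≈ 2.255 in
P − Ia = 7.900 − 2.255 = 2653/470 ≈ 5.645 in (> 0, runoff occurs)
Q = (2653/470)²/((2653/470) + 530/47) = (7038409/220900)/(7953/470) = 7038409/3737910 in ≈ 1.883 in

Q = 7038409/3737910 in ≈ 1.883 in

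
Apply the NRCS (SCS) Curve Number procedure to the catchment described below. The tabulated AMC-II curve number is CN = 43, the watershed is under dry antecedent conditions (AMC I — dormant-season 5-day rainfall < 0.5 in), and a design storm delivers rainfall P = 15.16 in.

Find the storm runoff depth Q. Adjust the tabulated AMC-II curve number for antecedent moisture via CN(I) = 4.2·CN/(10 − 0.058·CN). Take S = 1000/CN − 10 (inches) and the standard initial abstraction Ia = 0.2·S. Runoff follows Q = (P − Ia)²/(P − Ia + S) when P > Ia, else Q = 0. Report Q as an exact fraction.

Adjust CN=43 to AMC I: 4.2·43/(10 − 0.058·43) → (903/5) ÷ (3753/500) = 30100/1251 ≈ 24.061
Max retention: S = 1000/(30100/1251) − 10 = 9500/301 in (≈ 31.561 in)
Ia = 0.2S: 0.2·31.561 = 6.312 in (exactly 1900/301)
Excess rainfall: 15.160 − 6.312 = 8.848 in; P > Ia so Q > 0
Q: (66579/7525)² ÷ (304079/7525) = 4432763241/2288194475 in (≈ 1.937 in)

Q = 4432763241/2288194475 in ≈ 1.937 in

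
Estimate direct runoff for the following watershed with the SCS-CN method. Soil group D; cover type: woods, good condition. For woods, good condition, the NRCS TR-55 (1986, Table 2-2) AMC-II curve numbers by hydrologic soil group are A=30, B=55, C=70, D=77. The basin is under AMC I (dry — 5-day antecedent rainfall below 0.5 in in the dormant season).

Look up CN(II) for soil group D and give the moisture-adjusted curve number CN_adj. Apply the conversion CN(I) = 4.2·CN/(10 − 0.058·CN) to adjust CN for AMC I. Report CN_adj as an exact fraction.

CN_adj = 161700/2767 ≈ 58.439

NRCS table: woods, good condition, soil group D → CN(II) = 77
Adjust CN=77 to AMC I: 4.2·77/(10 − 0.058·77) → (1617/5) ÷ (2767/500) = 161700/2767 ≈ 58.439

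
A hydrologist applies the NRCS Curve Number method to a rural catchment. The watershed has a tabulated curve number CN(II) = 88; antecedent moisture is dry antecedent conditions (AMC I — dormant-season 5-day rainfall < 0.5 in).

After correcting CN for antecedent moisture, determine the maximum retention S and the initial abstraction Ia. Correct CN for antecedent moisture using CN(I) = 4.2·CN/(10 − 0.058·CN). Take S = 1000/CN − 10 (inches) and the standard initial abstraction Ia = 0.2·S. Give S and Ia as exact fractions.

CN(I) from CN(II)=88: (4.2·88)/(10 − 0.058·88) = 3850/51 ≈ 75.490
Retention S: 1000/CN − 10 with CN=75.490 → S = 250/77 ≈ 3.247 in
Ia = 0.2·(250/77) = 50/77 in ≈ 0.649 in

S = 250/77 in ≈ 3.247 in; Ia = 50/77 in ≈ 0.649 in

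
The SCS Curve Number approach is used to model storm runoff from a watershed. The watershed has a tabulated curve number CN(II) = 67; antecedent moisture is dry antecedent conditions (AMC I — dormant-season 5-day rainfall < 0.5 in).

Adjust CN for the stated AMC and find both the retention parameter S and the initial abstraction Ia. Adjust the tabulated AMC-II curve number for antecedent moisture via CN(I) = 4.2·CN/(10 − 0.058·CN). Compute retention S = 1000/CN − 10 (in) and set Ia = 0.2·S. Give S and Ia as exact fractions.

Adjust CN=67 to AMC I: 4.2·67/(10 − 0.058·67) → (1407/5) ÷ (3057/500) = 46900/1019 ≈ 46.026
S = 1000/(46900/1019) − 10 = 5500/469 in ≈ 11.727 in
Ia = 0.2S: 0.2·11.727 = 2.345 in (exactly 1100/469)

S = 5500/469 in ≈ 11.727 in; Ia = 1100/469 in ≈ 2.345 in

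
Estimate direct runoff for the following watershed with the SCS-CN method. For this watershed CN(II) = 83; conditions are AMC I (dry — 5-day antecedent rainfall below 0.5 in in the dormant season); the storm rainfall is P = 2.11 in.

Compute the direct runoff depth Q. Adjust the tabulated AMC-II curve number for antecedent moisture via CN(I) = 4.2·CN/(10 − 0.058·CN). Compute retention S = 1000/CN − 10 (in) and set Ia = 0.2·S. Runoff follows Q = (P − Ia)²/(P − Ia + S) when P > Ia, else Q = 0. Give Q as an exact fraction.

Dry (AMC I): CN(I) = 4.2·83/(10 − 0.058·83) = (1743/5)/(2593/500) = 174300/2593 ≈ 67.219
Max retention: S = 1000/(174300/2593) − 10 = 8500/1743 in (≈ 4.877 in)
Ia = 0.2S: 0.2·4.877 = 0.975 in (exactly 1700/1743)
Since P=2.110 > Ia=0.975: effective rainfall P−Ia = 197773/174300 in
Runoff Q = (P−Ia)²/(P−Ia+S) = (1.135)²/(1.135+4.877) = 39114159529/182626833900 ≈ 0.214 in

Q = 39114159529/182626833900 in ≈ 0.214 in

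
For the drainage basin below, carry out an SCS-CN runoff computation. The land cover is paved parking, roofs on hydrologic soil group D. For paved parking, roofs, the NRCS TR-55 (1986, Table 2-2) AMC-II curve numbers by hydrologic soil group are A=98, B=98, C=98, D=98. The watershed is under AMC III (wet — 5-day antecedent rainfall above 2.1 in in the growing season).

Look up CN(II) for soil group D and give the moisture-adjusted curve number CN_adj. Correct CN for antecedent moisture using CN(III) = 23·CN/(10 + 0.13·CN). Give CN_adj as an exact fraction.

NRCS table: paved parking, roofs, soil group D → CN(II) = 98
Adjust CN=98 to AMC III: 23·98/(10 + 0.13·98) → 2254 ÷ (1137/50) = 112700/1137 ≈ 99.120

CN_adj = 112700/1137 ≈ 99.120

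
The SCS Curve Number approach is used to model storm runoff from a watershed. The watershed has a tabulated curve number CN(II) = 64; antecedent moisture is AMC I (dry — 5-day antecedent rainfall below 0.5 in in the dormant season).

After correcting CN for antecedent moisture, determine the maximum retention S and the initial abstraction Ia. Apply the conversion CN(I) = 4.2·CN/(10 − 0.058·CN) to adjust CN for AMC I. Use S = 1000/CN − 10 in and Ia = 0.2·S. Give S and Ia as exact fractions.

S = 375/28 in ≈ 13.393 in; Ia = 75/28 in ≈ 2.679 in

Dry (AMC I): CN(I) = 4.2·64/(10 − 0.058·64) = (1344/5)/(786/125) = 5600/131 ≈ 42.748
S = 1000/(5600/131) − 10 = 375/28 in ≈ 13.393 in
Ia = 0.2S: 0.2·13.393 = 2.679 in (exactly 75/28)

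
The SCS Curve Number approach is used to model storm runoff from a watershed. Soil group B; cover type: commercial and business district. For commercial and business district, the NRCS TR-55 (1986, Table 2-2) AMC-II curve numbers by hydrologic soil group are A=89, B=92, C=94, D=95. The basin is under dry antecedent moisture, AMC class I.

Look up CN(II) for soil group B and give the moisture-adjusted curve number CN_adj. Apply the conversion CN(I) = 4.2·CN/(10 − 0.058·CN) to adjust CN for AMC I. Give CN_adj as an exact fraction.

CN_adj = 48300/583 ≈ 82.847

NRCS table: commercial and business district, soil group B → CN(II) = 92
Adjust CN=92 to AMC I: 4.2·92/(10 − 0.058·92) → (1932/5) ÷ (583/125) = 48300/583 ≈ 82.847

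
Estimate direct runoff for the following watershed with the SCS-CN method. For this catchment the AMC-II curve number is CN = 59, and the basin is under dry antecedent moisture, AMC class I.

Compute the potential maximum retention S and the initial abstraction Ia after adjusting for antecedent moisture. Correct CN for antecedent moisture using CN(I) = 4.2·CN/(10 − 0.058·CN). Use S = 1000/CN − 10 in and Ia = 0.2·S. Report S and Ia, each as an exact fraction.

Dry (AMC I): CN(I) = 4.2·59/(10 − 0.058·59) = (1239/5)/(3289/500) = 123900/3289 ≈ 37.671
Retention S: 1000/CN − 10 with CN=37.671 → S = 20500/1239 ≈ 16.546 in
Ia = 0.2·(20500/1239) = 4100/1239 in ≈ 3.309 in

S = 20500/1239 in ≈ 16.546 in; Ia = 4100/1239 in ≈ 3.309 in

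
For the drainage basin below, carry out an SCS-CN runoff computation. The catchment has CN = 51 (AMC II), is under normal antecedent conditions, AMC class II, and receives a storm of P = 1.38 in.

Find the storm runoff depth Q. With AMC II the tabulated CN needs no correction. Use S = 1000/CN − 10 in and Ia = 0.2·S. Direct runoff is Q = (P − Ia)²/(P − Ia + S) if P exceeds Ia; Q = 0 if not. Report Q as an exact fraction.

Q = 0 in ≈ 0.000 in

Average conditions: CN = 51 (no AMC adjustment).
Max retention: S = 1000/51 − 10 = 490/51 in (≈ 9.608 in)
Initial abstraction Ia = S/5 = (490/51)/5 = 98/51 ≈ 1.922 in
P = 1.380 ≤ Ia = 1.922 in: entire storm abstracted, Q = 0.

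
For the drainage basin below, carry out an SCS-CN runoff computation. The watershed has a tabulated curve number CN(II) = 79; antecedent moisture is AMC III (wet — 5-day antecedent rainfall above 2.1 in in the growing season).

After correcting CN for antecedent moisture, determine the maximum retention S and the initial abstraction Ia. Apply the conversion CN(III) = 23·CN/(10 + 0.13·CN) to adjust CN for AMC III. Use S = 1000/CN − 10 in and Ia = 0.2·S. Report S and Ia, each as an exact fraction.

CN(III) from CN(II)=79: (23·79)/(10 + 0.13·79) = 181700/2027 ≈ 89.640
S = 1000/(181700/2027) − 10 = 2100/1817 in ≈ 1.156 in
Initial abstraction Ia = S/5 = (2100/1817)/5 = 420/1817 ≈ 0.231 in

S = 2100/1817 in ≈ 1.156 in; Ia = 420/1817 in ≈ 0.231 in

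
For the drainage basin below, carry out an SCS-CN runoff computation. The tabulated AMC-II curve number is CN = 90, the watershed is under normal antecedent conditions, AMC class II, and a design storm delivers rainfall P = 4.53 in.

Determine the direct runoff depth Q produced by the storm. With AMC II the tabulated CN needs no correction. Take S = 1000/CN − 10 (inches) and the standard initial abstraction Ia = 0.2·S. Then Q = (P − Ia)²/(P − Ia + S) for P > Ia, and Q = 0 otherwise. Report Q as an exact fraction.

Q = 15031129/4389300 in ≈ 3.424 in

Average conditions: CN = 90 (no AMC adjustment).
Retention S: 1000/CN − 10 with CN=90.000 → S = 10/9 ≈ 1.111 in
Initial abstraction Ia = S/5 = (10/9)/5 = 2/9 ≈ 0.222 in
Excess rainfall: 4.530 − 0.222 = 4.308 in; P > Ia so Q > 0
Q = (3877/900)²/((3877/900) + 10/9) = (15031129/810000)/(4877/900) = 15031129/4389300 in ≈ 3.424 in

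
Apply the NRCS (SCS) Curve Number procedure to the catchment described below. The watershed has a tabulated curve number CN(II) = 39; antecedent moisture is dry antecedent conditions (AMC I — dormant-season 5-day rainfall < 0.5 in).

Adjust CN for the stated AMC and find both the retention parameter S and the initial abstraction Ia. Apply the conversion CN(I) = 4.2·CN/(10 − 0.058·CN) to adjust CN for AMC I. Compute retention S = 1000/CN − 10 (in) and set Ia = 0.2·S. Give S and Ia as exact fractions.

CN(I) from CN(II)=39: (4.2·39)/(10 − 0.058·39) = 81900/3869 ≈ 21.168
S = 1000/(81900/3869) − 10 = 30500/819 in ≈ 37.241 in
Ia = 0.2·(30500/819) = 6100/819 in ≈ 7.448 in

S = 30500/819 in ≈ 37.241 in; Ia = 6100/819 in ≈ 7.448 in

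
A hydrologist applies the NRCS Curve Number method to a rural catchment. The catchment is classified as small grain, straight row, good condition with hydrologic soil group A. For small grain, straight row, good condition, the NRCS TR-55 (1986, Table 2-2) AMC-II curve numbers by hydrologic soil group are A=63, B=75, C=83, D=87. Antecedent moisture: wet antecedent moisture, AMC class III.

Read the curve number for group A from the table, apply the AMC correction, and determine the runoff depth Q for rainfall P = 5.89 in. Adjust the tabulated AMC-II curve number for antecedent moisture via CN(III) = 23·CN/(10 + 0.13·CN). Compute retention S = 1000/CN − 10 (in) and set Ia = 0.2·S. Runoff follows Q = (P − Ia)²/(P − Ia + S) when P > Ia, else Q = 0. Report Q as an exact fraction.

NRCS table: small grain, straight row, good condition, soil group A → CN(II) = 63
Wet (AMC III): CN(III) = 23·63/(10 + 0.13·63) = 1449/(1819/100) = 144900/1819 ≈ 79.659
Max retention: S = 1000/(144900/1819) − 10 = 3700/1449 in (≈ 2.553 in)
Ia = 0.2·(3700/1449) = 740/1449 in ≈ 0.511 in
Since P=5.890 > Ia=0.511: effective rainfall P−Ia = 779461/144900 in
Runoff Q = (P−Ia)²/(P−Ia+S) = (5.379)²/(5.379+2.553) = 607559450521/166556898900 ≈ 3.648 in

Q = 607559450521/166556898900 in ≈ 3.648 in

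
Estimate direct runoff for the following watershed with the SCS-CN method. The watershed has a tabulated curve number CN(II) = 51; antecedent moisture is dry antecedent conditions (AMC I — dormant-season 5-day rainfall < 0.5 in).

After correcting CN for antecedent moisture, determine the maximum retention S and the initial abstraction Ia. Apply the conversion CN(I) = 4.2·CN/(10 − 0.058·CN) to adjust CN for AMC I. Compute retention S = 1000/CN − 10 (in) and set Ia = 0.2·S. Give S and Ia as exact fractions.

Adjust CN=51 to AMC I: 4.2·51/(10 − 0.058·51) → (1071/5) ÷ (3521/500) = 15300/503 ≈ 30.417
Max retention: S = 1000/(15300/503) − 10 = 3500/153 in (≈ 22.876 in)
Ia = 0.2·(3500/153) = 700/153 in ≈ 4.575 in

S = 3500/153 in ≈ 22.876 in; Ia = 700/153 in ≈ 4.575 in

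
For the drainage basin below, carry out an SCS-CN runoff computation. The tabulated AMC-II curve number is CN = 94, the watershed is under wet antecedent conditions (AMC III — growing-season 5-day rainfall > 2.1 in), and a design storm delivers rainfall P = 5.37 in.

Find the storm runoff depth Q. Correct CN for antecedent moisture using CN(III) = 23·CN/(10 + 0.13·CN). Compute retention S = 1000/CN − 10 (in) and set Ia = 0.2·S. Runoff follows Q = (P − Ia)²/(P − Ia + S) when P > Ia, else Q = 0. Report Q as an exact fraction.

Q = 110015601003/21782041900 in ≈ 5.051 in

CN(III) from CN(II)=94: (23·94)/(10 + 0.13·94) = 108100/1111 ≈ 97.300
S = 1000/(108100/1111) − 10 = 300/1081 in ≈ 0.278 in
Initial abstraction Ia = S/5 = (300/1081)/5 = 60/1081 ≈ 0.056 in
Since P=5.370 > Ia=0.056: effective rainfall P−Ia = 574497/108100 in
Q = (574497/108100)²/((574497/108100) + 300/1081) = (330046803009/11685610000)/(604497/108100) = 110015601003/21782041900 in ≈ 5.051 in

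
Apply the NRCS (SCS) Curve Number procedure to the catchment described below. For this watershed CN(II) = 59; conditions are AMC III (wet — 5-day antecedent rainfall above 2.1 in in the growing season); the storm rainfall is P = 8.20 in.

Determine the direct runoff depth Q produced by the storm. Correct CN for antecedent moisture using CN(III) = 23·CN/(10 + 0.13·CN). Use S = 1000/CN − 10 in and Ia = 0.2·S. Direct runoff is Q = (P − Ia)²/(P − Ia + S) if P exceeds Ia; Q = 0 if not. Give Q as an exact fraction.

Adjust CN=59 to AMC III: 23·59/(10 + 0.13·59) → 1357 ÷ (1767/100) = 135700/1767 ≈ 76.797
S = 1000/(135700/1767) − 10 = 4100/1357 in ≈ 3.021 in
Initial abstraction Ia = S/5 = (4100/1357)/5 = 820/1357 ≈ 0.604 in
Excess rainfall: 8.200 − 0.604 = 7.596 in; P > Ia so Q > 0
Q: (51537/6785)² ÷ (72037/6785) = 64782009/11921245 in (≈ 5.434 in)

Q = 64782009/11921245 in ≈ 5.434 in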